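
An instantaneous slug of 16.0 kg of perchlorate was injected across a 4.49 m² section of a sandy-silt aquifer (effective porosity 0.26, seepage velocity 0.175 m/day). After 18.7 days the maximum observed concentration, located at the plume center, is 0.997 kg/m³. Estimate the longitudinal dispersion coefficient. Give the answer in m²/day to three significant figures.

At the plume center C_max = M/(n_e·A·√(4πDt)), so D = M²/(4πt·(n_e·A·C_max)²).
n_e·A·C_max = 0.26 × 4.49 × 0.997 = 1.164 kg/m.
D = 16.0²/(4π × 18.7 × 1.164²) = 0.804 m²/day.

0.804 m²/day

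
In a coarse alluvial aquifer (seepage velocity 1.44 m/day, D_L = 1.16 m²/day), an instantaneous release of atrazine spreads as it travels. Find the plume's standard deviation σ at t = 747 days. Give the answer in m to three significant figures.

Dispersive spreading gives a Gaussian with σ² = 2Dt; advection only shifts the center.
σ = √(2 × 1.16 × 747) = 41.6 m.

41.6 m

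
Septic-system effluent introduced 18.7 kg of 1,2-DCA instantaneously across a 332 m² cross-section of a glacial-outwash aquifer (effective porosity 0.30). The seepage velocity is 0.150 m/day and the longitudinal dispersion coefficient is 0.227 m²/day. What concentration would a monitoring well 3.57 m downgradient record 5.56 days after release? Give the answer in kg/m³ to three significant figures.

For an instantaneous plane source, C(x,t) = M/(n_e·A·√(4πDt)) · exp(−(x−vt)²/(4Dt)), with n_e·A the pore (flow) area.
Plume center vt = 0.150 × 5.56 = 0.834 m, so the well at 3.57 m is 2.736 m downgradient of the peak.
√(4πDt) = 3.982 m, giving peak height M/(n_e·A·√(4πDt)) = 18.7/(0.30 × 332 × 3.982) = 0.04715 kg/m³.
(x−vt)²/(4Dt) = (2.736)²/(4 × 0.227 × 5.56) = 1.483; exp(−1.483) = 0.2270.
C = 0.04715 × 0.2270 = 0.0107 kg/m³.

0.0107 kg/m³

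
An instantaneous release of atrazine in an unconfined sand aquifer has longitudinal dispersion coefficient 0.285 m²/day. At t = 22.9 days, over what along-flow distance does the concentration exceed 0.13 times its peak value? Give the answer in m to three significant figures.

The plume is Gaussian with σ = √(2Dt) = √(2 × 0.285 × 22.9) = 3.613 m.
C/C_peak = exp(−Δx²/(2σ²)) = 0.13 ⇒ Δx = σ·√(−2 ln 0.13) = 3.613 × 2.020 = 7.298 m.
Width = 2Δx = 14.6 m.

14.6 m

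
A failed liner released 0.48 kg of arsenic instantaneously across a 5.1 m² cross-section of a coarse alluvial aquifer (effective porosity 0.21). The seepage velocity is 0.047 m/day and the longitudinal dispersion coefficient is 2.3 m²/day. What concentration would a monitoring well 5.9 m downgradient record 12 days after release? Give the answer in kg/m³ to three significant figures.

0.0186 kg/m³

For an instantaneous plane source, C(x,t) = M/(n_e·A·√(4πDt)) · exp(−(x−vt)²/(4Dt)), with n_e·A the pore (flow) area.
Plume center vt = 0.047 × 12 = 0.564 m, so the well at 5.9 m is 5.336 m downgradient of the peak.
√(4πDt) = 18.62 m, giving peak height M/(n_e·A·√(4πDt)) = 0.48/(0.21 × 5.1 × 18.62) = 0.02407 kg/m³.
(x−vt)²/(4Dt) = (5.336)²/(4 × 2.3 × 12) = 0.2579; exp(−0.2579) = 0.7727.
C = 0.02407 × 0.7727 = 0.0186 kg/m³.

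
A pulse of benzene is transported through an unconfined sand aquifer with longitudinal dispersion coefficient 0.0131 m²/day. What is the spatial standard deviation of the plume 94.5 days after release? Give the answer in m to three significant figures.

Dispersive spreading gives a Gaussian with σ² = 2Dt; advection only shifts the center.
σ = √(2 × 0.0131 × 94.5) = 1.57 m.

1.57 m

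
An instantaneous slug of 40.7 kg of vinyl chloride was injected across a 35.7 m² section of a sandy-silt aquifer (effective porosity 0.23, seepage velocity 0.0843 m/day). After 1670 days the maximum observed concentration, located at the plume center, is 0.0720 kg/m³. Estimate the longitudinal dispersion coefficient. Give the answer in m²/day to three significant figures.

0.226 m²/day

At the plume center C_max = M/(n_e·A·√(4πDt)), so D = M²/(4πt·(n_e·A·C_max)²).
n_e·A·C_max = 0.23 × 35.7 × 0.0720 = 0.5912 kg/m.
D = 40.7²/(4π × 1670 × 0.5912²) = 0.226 m²/day.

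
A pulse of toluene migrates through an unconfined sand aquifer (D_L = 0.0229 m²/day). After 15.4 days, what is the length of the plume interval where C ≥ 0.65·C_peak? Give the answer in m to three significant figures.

The plume is Gaussian with σ = √(2Dt) = √(2 × 0.0229 × 15.4) = 0.8398 m.
C/C_peak = exp(−Δx²/(2σ²)) = 0.65 ⇒ Δx = σ·√(−2 ln 0.65) = 0.8398 × 0.9282 = 0.7795 m.
Width = 2Δx = 1.56 m.

1.56 m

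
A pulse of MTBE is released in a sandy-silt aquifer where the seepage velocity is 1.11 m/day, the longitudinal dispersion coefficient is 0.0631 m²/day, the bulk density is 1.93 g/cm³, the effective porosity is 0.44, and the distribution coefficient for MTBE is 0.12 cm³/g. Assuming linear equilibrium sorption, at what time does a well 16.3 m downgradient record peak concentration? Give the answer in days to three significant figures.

Retardation factor R = 1 + ρ_b·K_d/n = 1 + 1.93 × 0.12/0.44 = 1.526.
Sorption retards both mechanisms: v_R = v/R = 0.7274 m/day, D_R = D/R = 0.04135 m²/day.
Peak time from v_R²t² + 2D_R t − x² = 0: t = (√(D_R² + v_R²x²) − D_R)/v_R².
√(D_R² + v_R²x²) = √(0.04135² + 0.7274² × 16.3²) = 11.86; v_R² = 0.5291.
t = (11.86 − 0.04135)/0.5291 = 22.3 days.

22.3 days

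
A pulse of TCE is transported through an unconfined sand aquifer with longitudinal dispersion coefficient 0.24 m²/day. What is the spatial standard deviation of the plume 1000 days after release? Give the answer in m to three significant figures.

Dispersive spreading gives a Gaussian with σ² = 2Dt; advection only shifts the center.
σ = √(2 × 0.24 × 1000) = 21.9 m.

21.9 m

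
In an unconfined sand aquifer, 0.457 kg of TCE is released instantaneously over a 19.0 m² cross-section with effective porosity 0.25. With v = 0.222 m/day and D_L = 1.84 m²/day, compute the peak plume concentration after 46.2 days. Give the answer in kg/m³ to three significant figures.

The peak of an instantaneous 1D plume sits at x = vt; there the Gaussian factor is 1 and C_max = M/(n_e·A·√(4πDt)), where n_e·A is the pore area the mass is dissolved in.
√(4πDt) = √(4π × 1.84 × 46.2) = 32.68 m, so C_max = 0.457/(0.25 × 19.0 × 32.68) = 0.00294 kg/m³.

0.00294 kg/m³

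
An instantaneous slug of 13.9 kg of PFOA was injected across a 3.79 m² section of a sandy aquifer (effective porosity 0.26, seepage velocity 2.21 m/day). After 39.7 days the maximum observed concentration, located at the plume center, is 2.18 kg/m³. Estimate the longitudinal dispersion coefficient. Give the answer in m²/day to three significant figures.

0.0839 m²/day

At the plume center C_max = M/(n_e·A·√(4πDt)), so D = M²/(4πt·(n_e·A·C_max)²).
n_e·A·C_max = 0.26 × 3.79 × 2.18 = 2.148 kg/m.
D = 13.9²/(4π × 39.7 × 2.148²) = 0.0839 m²/day.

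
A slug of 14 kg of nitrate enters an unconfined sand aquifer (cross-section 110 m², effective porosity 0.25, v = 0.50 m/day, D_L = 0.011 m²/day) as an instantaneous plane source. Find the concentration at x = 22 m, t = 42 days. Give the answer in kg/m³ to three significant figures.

For an instantaneous plane source, C(x,t) = M/(n_e·A·√(4πDt)) · exp(−(x−vt)²/(4Dt)), with n_e·A the pore (flow) area.
Plume center vt = 0.50 × 42 = 21 m, so the well at 22 m is 1 m downgradient of the peak.
√(4πDt) = 2.409 m, giving peak height M/(n_e·A·√(4πDt)) = 14/(0.25 × 110 × 2.409) = 0.2113 kg/m³.
(x−vt)²/(4Dt) = (1)²/(4 × 0.011 × 42) = 0.5411; exp(−0.5411) = 0.5821.
C = 0.2113 × 0.5821 = 0.123 kg/m³.

0.123 kg/m³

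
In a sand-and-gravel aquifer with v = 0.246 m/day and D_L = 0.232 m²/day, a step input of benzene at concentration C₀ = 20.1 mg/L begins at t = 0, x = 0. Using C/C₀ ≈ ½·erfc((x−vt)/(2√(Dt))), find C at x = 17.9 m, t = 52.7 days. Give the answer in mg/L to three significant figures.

3.20 mg/L

For a continuous step input, C/C₀ ≈ ½·erfc((x−vt)/(2√(Dt))).
vt = 0.246 × 52.7 = 12.9642 m and 2√(Dt) = 2√(0.232 × 52.7) = 6.993 m.
Argument (x−vt)/(2√(Dt)) = (17.9 − 12.9642)/6.993 = 0.7058; ½·erfc(0.7058) = 0.1591.
C = 20.1 × 0.1591 = 3.20 mg/L.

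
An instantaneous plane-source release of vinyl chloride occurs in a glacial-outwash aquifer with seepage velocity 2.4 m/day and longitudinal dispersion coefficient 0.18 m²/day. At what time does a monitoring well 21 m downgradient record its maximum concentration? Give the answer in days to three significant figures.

8.72 days

For the 1D instantaneous-source solution, setting ∂C/∂t = 0 at fixed x gives v²t² + 2Dt − x² = 0, so t = (√(D² + v²x²) − D)/v².
√(D² + v²x²) = √(0.18² + 2.4² × 21²) = 50.40; v² = 5.76.
t = (50.40 − 0.18)/5.76 = 8.72 days (vs. the pure-advection estimate x/v = 8.75 d).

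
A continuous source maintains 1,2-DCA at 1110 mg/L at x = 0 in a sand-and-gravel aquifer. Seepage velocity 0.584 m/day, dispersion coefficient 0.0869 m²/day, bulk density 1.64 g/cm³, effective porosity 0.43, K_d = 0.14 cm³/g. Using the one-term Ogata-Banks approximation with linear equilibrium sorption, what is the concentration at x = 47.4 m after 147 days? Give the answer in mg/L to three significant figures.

Retardation factor R = 1 + ρ_b·K_d/n = 1 + 1.64 × 0.14/0.43 = 1.534.
Sorption retards both mechanisms: v_R = v/R = 0.3807 m/day, D_R = D/R = 0.05665 m²/day.
v_R·t = 0.3807 × 147 = 55.9629 m; 2√(D_R t) = 5.771 m; argument = (47.4 − 55.9629)/5.771 = -1.484.
C = C₀ × ½·erfc(-1.484) = 1110 × 0.9821 = 1090 mg/L.

1090 mg/L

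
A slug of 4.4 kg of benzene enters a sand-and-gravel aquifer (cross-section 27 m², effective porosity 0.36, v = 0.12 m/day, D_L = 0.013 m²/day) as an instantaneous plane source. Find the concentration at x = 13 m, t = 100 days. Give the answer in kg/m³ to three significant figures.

For an instantaneous plane source, C(x,t) = M/(n_e·A·√(4πDt)) · exp(−(x−vt)²/(4Dt)), with n_e·A the pore (flow) area.
Plume center vt = 0.12 × 100 = 12 m, so the well at 13 m is 1 m downgradient of the peak.
√(4πDt) = 4.042 m, giving peak height M/(n_e·A·√(4πDt)) = 4.4/(0.36 × 27 × 4.042) = 0.1120 kg/m³.
(x−vt)²/(4Dt) = (1)²/(4 × 0.013 × 100) = 0.1923; exp(−0.1923) = 0.8251.
C = 0.1120 × 0.8251 = 0.0924 kg/m³.

0.0924 kg/m³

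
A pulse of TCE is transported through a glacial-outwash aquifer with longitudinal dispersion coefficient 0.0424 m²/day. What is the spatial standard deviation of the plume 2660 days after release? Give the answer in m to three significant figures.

15.0 m

Dispersive spreading gives a Gaussian with σ² = 2Dt; advection only shifts the center.
σ = √(2 × 0.0424 × 2660) = 15.0 m.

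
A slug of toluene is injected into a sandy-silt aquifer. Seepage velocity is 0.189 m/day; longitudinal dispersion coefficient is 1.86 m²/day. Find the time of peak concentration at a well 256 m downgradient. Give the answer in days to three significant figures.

For the 1D instantaneous-source solution, setting ∂C/∂t = 0 at fixed x gives v²t² + 2Dt − x² = 0, so t = (√(D² + v²x²) − D)/v².
√(D² + v²x²) = √(1.86² + 0.189² × 256²) = 48.42; v² = 0.035721.
t = (48.42 − 1.86)/0.035721 = 1300 days (vs. the pure-advection estimate x/v = 1350 d).

1300 days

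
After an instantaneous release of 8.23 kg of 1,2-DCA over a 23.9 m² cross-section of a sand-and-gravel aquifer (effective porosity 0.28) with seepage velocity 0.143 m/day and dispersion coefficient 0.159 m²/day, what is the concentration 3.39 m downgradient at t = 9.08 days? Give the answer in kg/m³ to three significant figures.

For an instantaneous plane source, C(x,t) = M/(n_e·A·√(4πDt)) · exp(−(x−vt)²/(4Dt)), with n_e·A the pore (flow) area.
Plume center vt = 0.143 × 9.08 = 1.29844 m, so the well at 3.39 m is 2.09156 m downgradient of the peak.
√(4πDt) = 4.259 m, giving peak height M/(n_e·A·√(4πDt)) = 8.23/(0.28 × 23.9 × 4.259) = 0.2888 kg/m³.
(x−vt)²/(4Dt) = (2.09156)²/(4 × 0.159 × 9.08) = 0.7575; exp(−0.7575) = 0.4688.
C = 0.2888 × 0.4688 = 0.135 kg/m³.

0.135 kg/m³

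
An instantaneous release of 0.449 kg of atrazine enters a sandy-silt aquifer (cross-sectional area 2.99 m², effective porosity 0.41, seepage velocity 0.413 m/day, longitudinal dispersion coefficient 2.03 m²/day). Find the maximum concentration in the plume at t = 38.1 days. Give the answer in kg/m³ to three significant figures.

The peak of an instantaneous 1D plume sits at x = vt; there the Gaussian factor is 1 and C_max = M/(n_e·A·√(4πDt)), where n_e·A is the pore area the mass is dissolved in.
√(4πDt) = √(4π × 2.03 × 38.1) = 31.18 m, so C_max = 0.449/(0.41 × 2.99 × 31.18) = 0.0117 kg/m³.

0.0117 kg/m³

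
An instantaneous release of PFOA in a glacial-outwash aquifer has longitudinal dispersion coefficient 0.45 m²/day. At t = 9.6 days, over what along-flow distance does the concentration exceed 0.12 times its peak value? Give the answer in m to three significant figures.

The plume is Gaussian with σ = √(2Dt) = √(2 × 0.45 × 9.6) = 2.939 m.
C/C_peak = exp(−Δx²/(2σ²)) = 0.12 ⇒ Δx = σ·√(−2 ln 0.12) = 2.939 × 2.059 = 6.051 m.
Width = 2Δx = 12.1 m.

12.1 m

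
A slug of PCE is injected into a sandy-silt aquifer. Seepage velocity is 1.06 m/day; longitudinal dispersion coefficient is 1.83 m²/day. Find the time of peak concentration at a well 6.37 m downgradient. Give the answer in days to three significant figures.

4.60 days

For the 1D instantaneous-source solution, setting ∂C/∂t = 0 at fixed x gives v²t² + 2Dt − x² = 0, so t = (√(D² + v²x²) − D)/v².
√(D² + v²x²) = √(1.83² + 1.06² × 6.37²) = 6.996; v² = 1.1236.
t = (6.996 − 1.83)/1.1236 = 4.60 days (vs. the pure-advection estimate x/v = 6.01 d).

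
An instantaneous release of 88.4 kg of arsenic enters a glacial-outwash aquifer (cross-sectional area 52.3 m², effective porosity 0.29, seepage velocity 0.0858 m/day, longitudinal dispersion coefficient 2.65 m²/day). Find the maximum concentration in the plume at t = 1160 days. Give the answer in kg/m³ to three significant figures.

0.0297 kg/m³

The peak of an instantaneous 1D plume sits at x = vt; there the Gaussian factor is 1 and C_max = M/(n_e·A·√(4πDt)), where n_e·A is the pore area the mass is dissolved in.
√(4πDt) = √(4π × 2.65 × 1160) = 196.5 m, so C_max = 88.4/(0.29 × 52.3 × 196.5) = 0.0297 kg/m³.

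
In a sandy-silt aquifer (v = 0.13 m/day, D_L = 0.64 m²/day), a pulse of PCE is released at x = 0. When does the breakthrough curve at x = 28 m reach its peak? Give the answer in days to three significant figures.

181 days

For the 1D instantaneous-source solution, setting ∂C/∂t = 0 at fixed x gives v²t² + 2Dt − x² = 0, so t = (√(D² + v²x²) − D)/v².
√(D² + v²x²) = √(0.64² + 0.13² × 28²) = 3.696; v² = 0.0169.
t = (3.696 − 0.64)/0.0169 = 181 days (vs. the pure-advection estimate x/v = 215 d).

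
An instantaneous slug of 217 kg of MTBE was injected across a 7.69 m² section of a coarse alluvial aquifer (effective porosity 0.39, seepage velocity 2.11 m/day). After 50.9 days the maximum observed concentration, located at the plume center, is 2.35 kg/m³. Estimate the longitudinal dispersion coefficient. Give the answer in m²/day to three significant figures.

At the plume center C_max = M/(n_e·A·√(4πDt)), so D = M²/(4πt·(n_e·A·C_max)²).
n_e·A·C_max = 0.39 × 7.69 × 2.35 = 7.048 kg/m.
D = 217²/(4π × 50.9 × 7.048²) = 1.48 m²/day.

1.48 m²/day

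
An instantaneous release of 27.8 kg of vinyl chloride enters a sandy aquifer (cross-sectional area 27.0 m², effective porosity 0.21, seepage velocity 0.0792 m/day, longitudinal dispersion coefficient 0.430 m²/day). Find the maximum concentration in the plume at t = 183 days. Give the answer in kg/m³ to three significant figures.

0.156 kg/m³

The peak of an instantaneous 1D plume sits at x = vt; there the Gaussian factor is 1 and C_max = M/(n_e·A·√(4πDt)), where n_e·A is the pore area the mass is dissolved in.
√(4πDt) = √(4π × 0.430 × 183) = 31.45 m, so C_max = 27.8/(0.21 × 27.0 × 31.45) = 0.156 kg/m³.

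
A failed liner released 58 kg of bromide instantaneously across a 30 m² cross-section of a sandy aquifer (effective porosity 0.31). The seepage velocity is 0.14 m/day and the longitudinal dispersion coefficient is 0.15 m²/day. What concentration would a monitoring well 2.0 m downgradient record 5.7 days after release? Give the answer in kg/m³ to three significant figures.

For an instantaneous plane source, C(x,t) = M/(n_e·A·√(4πDt)) · exp(−(x−vt)²/(4Dt)), with n_e·A the pore (flow) area.
Plume center vt = 0.14 × 5.7 = 0.798 m, so the well at 2.0 m is 1.202 m downgradient of the peak.
√(4πDt) = 3.278 m, giving peak height M/(n_e·A·√(4πDt)) = 58/(0.31 × 30 × 3.278) = 1.903 kg/m³.
(x−vt)²/(4Dt) = (1.202)²/(4 × 0.15 × 5.7) = 0.4225; exp(−0.4225) = 0.6554.
C = 1.903 × 0.6554 = 1.25 kg/m³.

1.25 kg/m³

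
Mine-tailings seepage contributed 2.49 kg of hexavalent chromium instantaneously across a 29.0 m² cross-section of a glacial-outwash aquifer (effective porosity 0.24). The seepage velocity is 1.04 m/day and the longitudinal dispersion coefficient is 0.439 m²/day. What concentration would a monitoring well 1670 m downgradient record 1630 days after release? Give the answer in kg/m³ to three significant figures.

0.00302 kg/m³

For an instantaneous plane source, C(x,t) = M/(n_e·A·√(4πDt)) · exp(−(x−vt)²/(4Dt)), with n_e·A the pore (flow) area.
Plume center vt = 1.04 × 1630 = 1695.2 m, so the well at 1670 m is 25.2 m upgradient of the peak.
√(4πDt) = 94.83 m, giving peak height M/(n_e·A·√(4πDt)) = 2.49/(0.24 × 29.0 × 94.83) = 0.003773 kg/m³.
(x−vt)²/(4Dt) = (-25.2)²/(4 × 0.439 × 1630) = 0.2219; exp(−0.2219) = 0.8010.
C = 0.003773 × 0.8010 = 0.00302 kg/m³.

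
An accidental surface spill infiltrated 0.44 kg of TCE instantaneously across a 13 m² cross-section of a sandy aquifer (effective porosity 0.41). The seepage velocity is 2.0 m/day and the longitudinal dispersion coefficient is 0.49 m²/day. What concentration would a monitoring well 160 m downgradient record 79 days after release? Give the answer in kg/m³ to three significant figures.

For an instantaneous plane source, C(x,t) = M/(n_e·A·√(4πDt)) · exp(−(x−vt)²/(4Dt)), with n_e·A the pore (flow) area.
Plume center vt = 2.0 × 79 = 158 m, so the well at 160 m is 2 m downgradient of the peak.
√(4πDt) = 22.06 m, giving peak height M/(n_e·A·√(4πDt)) = 0.44/(0.41 × 13 × 22.06) = 0.003742 kg/m³.
(x−vt)²/(4Dt) = (2)²/(4 × 0.49 × 79) = 0.02583; exp(−0.02583) = 0.9745.
C = 0.003742 × 0.9745 = 0.00365 kg/m³.

0.00365 kg/m³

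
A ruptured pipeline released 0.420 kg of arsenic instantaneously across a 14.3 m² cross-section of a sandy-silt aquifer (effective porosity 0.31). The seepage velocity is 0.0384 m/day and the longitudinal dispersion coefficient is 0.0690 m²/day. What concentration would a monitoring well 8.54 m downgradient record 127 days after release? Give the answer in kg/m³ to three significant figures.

0.00616 kg/m³

For an instantaneous plane source, C(x,t) = M/(n_e·A·√(4πDt)) · exp(−(x−vt)²/(4Dt)), with n_e·A the pore (flow) area.
Plume center vt = 0.0384 × 127 = 4.8768 m, so the well at 8.54 m is 3.6632 m downgradient of the peak.
√(4πDt) = 10.49 m, giving peak height M/(n_e·A·√(4πDt)) = 0.420/(0.31 × 14.3 × 10.49) = 0.009032 kg/m³.
(x−vt)²/(4Dt) = (3.6632)²/(4 × 0.0690 × 127) = 0.3828; exp(−0.3828) = 0.6819.
C = 0.009032 × 0.6819 = 0.00616 kg/m³.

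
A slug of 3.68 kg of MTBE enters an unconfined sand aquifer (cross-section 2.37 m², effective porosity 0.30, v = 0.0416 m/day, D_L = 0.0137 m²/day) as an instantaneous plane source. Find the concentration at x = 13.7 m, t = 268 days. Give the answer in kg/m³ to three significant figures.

0.489 kg/m³

For an instantaneous plane source, C(x,t) = M/(n_e·A·√(4πDt)) · exp(−(x−vt)²/(4Dt)), with n_e·A the pore (flow) area.
Plume center vt = 0.0416 × 268 = 11.1488 m, so the well at 13.7 m is 2.5512 m downgradient of the peak.
√(4πDt) = 6.793 m, giving peak height M/(n_e·A·√(4πDt)) = 3.68/(0.30 × 2.37 × 6.793) = 0.7619 kg/m³.
(x−vt)²/(4Dt) = (2.5512)²/(4 × 0.0137 × 268) = 0.4432; exp(−0.4432) = 0.6420.
C = 0.7619 × 0.6420 = 0.489 kg/m³.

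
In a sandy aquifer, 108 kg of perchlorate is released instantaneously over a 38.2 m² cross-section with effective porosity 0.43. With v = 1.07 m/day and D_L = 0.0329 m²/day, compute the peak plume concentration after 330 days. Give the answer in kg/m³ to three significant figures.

The peak of an instantaneous 1D plume sits at x = vt; there the Gaussian factor is 1 and C_max = M/(n_e·A·√(4πDt)), where n_e·A is the pore area the mass is dissolved in.
√(4πDt) = √(4π × 0.0329 × 330) = 11.68 m, so C_max = 108/(0.43 × 38.2 × 11.68) = 0.563 kg/m³.

0.563 kg/m³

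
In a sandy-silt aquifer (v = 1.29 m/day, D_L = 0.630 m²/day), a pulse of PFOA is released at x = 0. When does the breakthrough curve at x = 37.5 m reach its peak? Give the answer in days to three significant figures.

For the 1D instantaneous-source solution, setting ∂C/∂t = 0 at fixed x gives v²t² + 2Dt − x² = 0, so t = (√(D² + v²x²) − D)/v².
√(D² + v²x²) = √(0.630² + 1.29² × 37.5²) = 48.38; v² = 1.6641.
t = (48.38 − 0.630)/1.6641 = 28.7 days (vs. the pure-advection estimate x/v = 29.1 d).

28.7 days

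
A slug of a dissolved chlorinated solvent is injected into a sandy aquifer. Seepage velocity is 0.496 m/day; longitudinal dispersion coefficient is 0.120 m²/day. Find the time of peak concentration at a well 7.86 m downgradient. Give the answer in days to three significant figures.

For the 1D instantaneous-source solution, setting ∂C/∂t = 0 at fixed x gives v²t² + 2Dt − x² = 0, so t = (√(D² + v²x²) − D)/v².
√(D² + v²x²) = √(0.120² + 0.496² × 7.86²) = 3.900; v² = 0.246016.
t = (3.900 − 0.120)/0.246016 = 15.4 days (vs. the pure-advection estimate x/v = 15.8 d).

15.4 days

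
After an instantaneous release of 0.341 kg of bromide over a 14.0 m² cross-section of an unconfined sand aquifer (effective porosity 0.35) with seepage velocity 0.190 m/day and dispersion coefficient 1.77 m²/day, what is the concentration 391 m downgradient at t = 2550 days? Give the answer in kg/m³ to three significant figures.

0.000180 kg/m³

For an instantaneous plane source, C(x,t) = M/(n_e·A·√(4πDt)) · exp(−(x−vt)²/(4Dt)), with n_e·A the pore (flow) area.
Plume center vt = 0.190 × 2550 = 484.5 m, so the well at 391 m is 93.5 m upgradient of the peak.
√(4πDt) = 238.2 m, giving peak height M/(n_e·A·√(4πDt)) = 0.341/(0.35 × 14.0 × 238.2) = 0.0002922 kg/m³.
(x−vt)²/(4Dt) = (-93.5)²/(4 × 1.77 × 2550) = 0.4842; exp(−0.4842) = 0.6162.
C = 0.0002922 × 0.6162 = 0.000180 kg/m³.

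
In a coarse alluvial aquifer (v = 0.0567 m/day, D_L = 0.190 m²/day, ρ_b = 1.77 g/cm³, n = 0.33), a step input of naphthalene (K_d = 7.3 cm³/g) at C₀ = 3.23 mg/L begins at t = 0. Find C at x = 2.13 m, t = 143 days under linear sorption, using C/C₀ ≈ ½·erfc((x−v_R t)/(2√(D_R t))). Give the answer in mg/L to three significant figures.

0.157 mg/L

Retardation factor R = 1 + ρ_b·K_d/n = 1 + 1.77 × 7.3/0.33 = 40.15.
Sorption retards both mechanisms: v_R = v/R = 0.001412 m/day, D_R = D/R = 0.004732 m²/day.
v_R·t = 0.001412 × 143 = 0.201916 m; 2√(D_R t) = 1.645 m; argument = (2.13 − 0.201916)/1.645 = 1.172.
C = C₀ × ½·erfc(1.172) = 3.23 × 0.04871 = 0.157 mg/L.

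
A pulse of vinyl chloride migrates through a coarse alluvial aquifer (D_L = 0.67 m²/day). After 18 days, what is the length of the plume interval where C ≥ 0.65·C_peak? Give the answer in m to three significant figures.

The plume is Gaussian with σ = √(2Dt) = √(2 × 0.67 × 18) = 4.911 m.
C/C_peak = exp(−Δx²/(2σ²)) = 0.65 ⇒ Δx = σ·√(−2 ln 0.65) = 4.911 × 0.9282 = 4.558 m.
Width = 2Δx = 9.12 m.

9.12 m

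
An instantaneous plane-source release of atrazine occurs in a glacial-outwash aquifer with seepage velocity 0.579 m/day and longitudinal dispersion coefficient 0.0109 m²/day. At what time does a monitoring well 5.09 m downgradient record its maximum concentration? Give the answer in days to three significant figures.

8.76 days

For the 1D instantaneous-source solution, setting ∂C/∂t = 0 at fixed x gives v²t² + 2Dt − x² = 0, so t = (√(D² + v²x²) − D)/v².
√(D² + v²x²) = √(0.0109² + 0.579² × 5.09²) = 2.947; v² = 0.335241.
t = (2.947 − 0.0109)/0.335241 = 8.76 days (vs. the pure-advection estimate x/v = 8.79 d).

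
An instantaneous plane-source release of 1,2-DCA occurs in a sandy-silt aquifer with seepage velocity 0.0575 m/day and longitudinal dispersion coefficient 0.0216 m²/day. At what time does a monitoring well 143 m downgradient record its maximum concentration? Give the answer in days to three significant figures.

For the 1D instantaneous-source solution, setting ∂C/∂t = 0 at fixed x gives v²t² + 2Dt − x² = 0, so t = (√(D² + v²x²) − D)/v².
√(D² + v²x²) = √(0.0216² + 0.0575² × 143²) = 8.223; v² = 0.00330625.
t = (8.223 − 0.0216)/0.00330625 = 2480 days (vs. the pure-advection estimate x/v = 2490 d).

2480 days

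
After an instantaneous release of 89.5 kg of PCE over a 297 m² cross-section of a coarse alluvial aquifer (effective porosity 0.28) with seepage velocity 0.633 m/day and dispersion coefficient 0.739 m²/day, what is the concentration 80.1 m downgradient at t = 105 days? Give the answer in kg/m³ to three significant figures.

0.0189 kg/m³

For an instantaneous plane source, C(x,t) = M/(n_e·A·√(4πDt)) · exp(−(x−vt)²/(4Dt)), with n_e·A the pore (flow) area.
Plume center vt = 0.633 × 105 = 66.465 m, so the well at 80.1 m is 13.635 m downgradient of the peak.
√(4πDt) = 31.23 m, giving peak height M/(n_e·A·√(4πDt)) = 89.5/(0.28 × 297 × 31.23) = 0.03446 kg/m³.
(x−vt)²/(4Dt) = (13.635)²/(4 × 0.739 × 105) = 0.5990; exp(−0.5990) = 0.5494.
C = 0.03446 × 0.5494 = 0.0189 kg/m³.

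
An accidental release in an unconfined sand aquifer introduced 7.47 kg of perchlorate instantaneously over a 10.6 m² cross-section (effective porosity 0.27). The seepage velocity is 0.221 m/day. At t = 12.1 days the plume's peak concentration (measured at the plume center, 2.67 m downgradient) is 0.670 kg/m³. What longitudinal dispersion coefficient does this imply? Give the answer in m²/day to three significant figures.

0.0998 m²/day

At the plume center C_max = M/(n_e·A·√(4πDt)), so D = M²/(4πt·(n_e·A·C_max)²).
n_e·A·C_max = 0.27 × 10.6 × 0.670 = 1.918 kg/m.
D = 7.47²/(4π × 12.1 × 1.918²) = 0.0998 m²/day.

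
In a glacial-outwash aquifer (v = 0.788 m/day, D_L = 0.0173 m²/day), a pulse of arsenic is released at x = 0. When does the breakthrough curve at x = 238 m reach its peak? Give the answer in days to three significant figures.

302 days

For the 1D instantaneous-source solution, setting ∂C/∂t = 0 at fixed x gives v²t² + 2Dt − x² = 0, so t = (√(D² + v²x²) − D)/v².
√(D² + v²x²) = √(0.0173² + 0.788² × 238²) = 187.5; v² = 0.620944.
t = (187.5 − 0.0173)/0.620944 = 302 days (vs. the pure-advection estimate x/v = 302 d).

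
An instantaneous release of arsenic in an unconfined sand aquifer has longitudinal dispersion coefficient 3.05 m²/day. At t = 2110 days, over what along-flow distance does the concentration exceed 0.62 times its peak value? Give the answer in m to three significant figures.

222 m

The plume is Gaussian with σ = √(2Dt) = √(2 × 3.05 × 2110) = 113.5 m.
C/C_peak = exp(−Δx²/(2σ²)) = 0.62 ⇒ Δx = σ·√(−2 ln 0.62) = 113.5 × 0.9778 = 111.0 m.
Width = 2Δx = 222 m.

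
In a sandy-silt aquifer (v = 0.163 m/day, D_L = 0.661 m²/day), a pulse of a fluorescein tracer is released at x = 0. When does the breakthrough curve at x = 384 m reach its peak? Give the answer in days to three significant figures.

For the 1D instantaneous-source solution, setting ∂C/∂t = 0 at fixed x gives v²t² + 2Dt − x² = 0, so t = (√(D² + v²x²) − D)/v².
√(D² + v²x²) = √(0.661² + 0.163² × 384²) = 62.60; v² = 0.026569.
t = (62.60 − 0.661)/0.026569 = 2330 days (vs. the pure-advection estimate x/v = 2360 d).

2330 days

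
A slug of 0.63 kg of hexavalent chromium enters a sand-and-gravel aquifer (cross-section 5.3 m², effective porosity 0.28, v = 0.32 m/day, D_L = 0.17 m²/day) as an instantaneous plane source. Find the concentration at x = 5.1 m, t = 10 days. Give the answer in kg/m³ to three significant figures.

For an instantaneous plane source, C(x,t) = M/(n_e·A·√(4πDt)) · exp(−(x−vt)²/(4Dt)), with n_e·A the pore (flow) area.
Plume center vt = 0.32 × 10 = 3.2 m, so the well at 5.1 m is 1.9 m downgradient of the peak.
√(4πDt) = 4.622 m, giving peak height M/(n_e·A·√(4πDt)) = 0.63/(0.28 × 5.3 × 4.622) = 0.09185 kg/m³.
(x−vt)²/(4Dt) = (1.9)²/(4 × 0.17 × 10) = 0.5309; exp(−0.5309) = 0.5881.
C = 0.09185 × 0.5881 = 0.0540 kg/m³.

0.0540 kg/m³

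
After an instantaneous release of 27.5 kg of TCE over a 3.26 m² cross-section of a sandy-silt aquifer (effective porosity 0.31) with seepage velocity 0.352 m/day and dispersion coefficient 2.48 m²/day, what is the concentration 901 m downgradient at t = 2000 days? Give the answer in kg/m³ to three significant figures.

For an instantaneous plane source, C(x,t) = M/(n_e·A·√(4πDt)) · exp(−(x−vt)²/(4Dt)), with n_e·A the pore (flow) area.
Plume center vt = 0.352 × 2000 = 704 m, so the well at 901 m is 197 m downgradient of the peak.
√(4πDt) = 249.7 m, giving peak height M/(n_e·A·√(4πDt)) = 27.5/(0.31 × 3.26 × 249.7) = 0.1090 kg/m³.
(x−vt)²/(4Dt) = (197)²/(4 × 2.48 × 2000) = 1.956; exp(−1.956) = 0.1414.
C = 0.1090 × 0.1414 = 0.0154 kg/m³.

0.0154 kg/m³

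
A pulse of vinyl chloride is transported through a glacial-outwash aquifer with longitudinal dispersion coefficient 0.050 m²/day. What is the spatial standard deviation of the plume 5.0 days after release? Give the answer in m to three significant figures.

Dispersive spreading gives a Gaussian with σ² = 2Dt; advection only shifts the center.
σ = √(2 × 0.050 × 5.0) = 0.707 m.

0.707 m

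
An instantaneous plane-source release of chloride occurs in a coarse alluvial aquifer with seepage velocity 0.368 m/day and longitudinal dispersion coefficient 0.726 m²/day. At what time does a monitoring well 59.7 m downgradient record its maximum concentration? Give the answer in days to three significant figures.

For the 1D instantaneous-source solution, setting ∂C/∂t = 0 at fixed x gives v²t² + 2Dt − x² = 0, so t = (√(D² + v²x²) − D)/v².
√(D² + v²x²) = √(0.726² + 0.368² × 59.7²) = 21.98; v² = 0.135424.
t = (21.98 − 0.726)/0.135424 = 157 days (vs. the pure-advection estimate x/v = 162 d).

157 days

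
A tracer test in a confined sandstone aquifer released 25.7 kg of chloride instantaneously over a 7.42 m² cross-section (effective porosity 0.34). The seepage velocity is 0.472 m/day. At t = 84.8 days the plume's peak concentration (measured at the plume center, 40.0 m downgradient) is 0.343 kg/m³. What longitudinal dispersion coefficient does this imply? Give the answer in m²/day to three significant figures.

0.828 m²/day

At the plume center C_max = M/(n_e·A·√(4πDt)), so D = M²/(4πt·(n_e·A·C_max)²).
n_e·A·C_max = 0.34 × 7.42 × 0.343 = 0.8653 kg/m.
D = 25.7²/(4π × 84.8 × 0.8653²) = 0.828 m²/day.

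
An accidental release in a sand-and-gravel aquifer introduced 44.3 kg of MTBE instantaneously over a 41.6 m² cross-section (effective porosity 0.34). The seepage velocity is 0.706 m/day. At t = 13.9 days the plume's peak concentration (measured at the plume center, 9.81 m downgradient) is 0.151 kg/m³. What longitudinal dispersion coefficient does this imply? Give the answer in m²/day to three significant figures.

2.46 m²/day

At the plume center C_max = M/(n_e·A·√(4πDt)), so D = M²/(4πt·(n_e·A·C_max)²).
n_e·A·C_max = 0.34 × 41.6 × 0.151 = 2.136 kg/m.
D = 44.3²/(4π × 13.9 × 2.136²) = 2.46 m²/day.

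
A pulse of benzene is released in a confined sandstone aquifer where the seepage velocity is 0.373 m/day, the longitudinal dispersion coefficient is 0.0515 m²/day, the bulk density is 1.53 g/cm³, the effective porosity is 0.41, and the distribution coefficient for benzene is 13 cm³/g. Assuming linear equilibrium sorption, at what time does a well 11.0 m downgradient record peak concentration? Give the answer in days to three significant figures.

Retardation factor R = 1 + ρ_b·K_d/n = 1 + 1.53 × 13/0.41 = 49.51.
Sorption retards both mechanisms: v_R = v/R = 0.007534 m/day, D_R = D/R = 0.001040 m²/day.
Peak time from v_R²t² + 2D_R t − x² = 0: t = (√(D_R² + v_R²x²) − D_R)/v_R².
√(D_R² + v_R²x²) = √(0.001040² + 0.007534² × 11.0²) = 0.08288; v_R² = 5.676e-05.
t = (0.08288 − 0.001040)/5.676e-05 = 1440 days.

1440 days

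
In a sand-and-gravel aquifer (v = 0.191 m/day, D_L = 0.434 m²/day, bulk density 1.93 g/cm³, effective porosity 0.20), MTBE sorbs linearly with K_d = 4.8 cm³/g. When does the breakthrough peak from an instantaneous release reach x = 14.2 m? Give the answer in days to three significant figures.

3000 days

Retardation factor R = 1 + ρ_b·K_d/n = 1 + 1.93 × 4.8/0.20 = 47.32.
Sorption retards both mechanisms: v_R = v/R = 0.004036 m/day, D_R = D/R = 0.009172 m²/day.
Peak time from v_R²t² + 2D_R t − x² = 0: t = (√(D_R² + v_R²x²) − D_R)/v_R².
√(D_R² + v_R²x²) = √(0.009172² + 0.004036² × 14.2²) = 0.05804; v_R² = 1.629e-05.
t = (0.05804 − 0.009172)/1.629e-05 = 3000 days.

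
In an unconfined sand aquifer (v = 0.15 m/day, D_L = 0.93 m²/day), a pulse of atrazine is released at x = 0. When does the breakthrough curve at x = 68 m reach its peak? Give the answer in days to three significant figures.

For the 1D instantaneous-source solution, setting ∂C/∂t = 0 at fixed x gives v²t² + 2Dt − x² = 0, so t = (√(D² + v²x²) − D)/v².
√(D² + v²x²) = √(0.93² + 0.15² × 68²) = 10.24; v² = 0.0225.
t = (10.24 − 0.93)/0.0225 = 414 days (vs. the pure-advection estimate x/v = 453 d).

414 days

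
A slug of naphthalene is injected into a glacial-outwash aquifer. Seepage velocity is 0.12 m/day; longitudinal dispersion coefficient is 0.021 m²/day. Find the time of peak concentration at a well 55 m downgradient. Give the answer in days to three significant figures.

For the 1D instantaneous-source solution, setting ∂C/∂t = 0 at fixed x gives v²t² + 2Dt − x² = 0, so t = (√(D² + v²x²) − D)/v².
√(D² + v²x²) = √(0.021² + 0.12² × 55²) = 6.600; v² = 0.0144.
t = (6.600 − 0.021)/0.0144 = 457 days (vs. the pure-advection estimate x/v = 458 d).

457 days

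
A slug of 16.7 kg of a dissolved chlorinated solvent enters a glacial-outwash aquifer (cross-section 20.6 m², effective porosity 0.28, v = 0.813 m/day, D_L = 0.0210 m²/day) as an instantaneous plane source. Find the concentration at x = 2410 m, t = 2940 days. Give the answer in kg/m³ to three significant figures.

0.0213 kg/m³

For an instantaneous plane source, C(x,t) = M/(n_e·A·√(4πDt)) · exp(−(x−vt)²/(4Dt)), with n_e·A the pore (flow) area.
Plume center vt = 0.813 × 2940 = 2390.22 m, so the well at 2410 m is 19.78 m downgradient of the peak.
√(4πDt) = 27.85 m, giving peak height M/(n_e·A·√(4πDt)) = 16.7/(0.28 × 20.6 × 27.85) = 0.1040 kg/m³.
(x−vt)²/(4Dt) = (19.78)²/(4 × 0.0210 × 2940) = 1.584; exp(−1.584) = 0.2052.
C = 0.1040 × 0.2052 = 0.0213 kg/m³.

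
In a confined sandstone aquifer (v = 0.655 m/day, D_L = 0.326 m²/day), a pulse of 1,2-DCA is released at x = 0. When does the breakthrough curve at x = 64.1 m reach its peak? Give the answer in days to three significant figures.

For the 1D instantaneous-source solution, setting ∂C/∂t = 0 at fixed x gives v²t² + 2Dt − x² = 0, so t = (√(D² + v²x²) − D)/v².
√(D² + v²x²) = √(0.326² + 0.655² × 64.1²) = 41.99; v² = 0.429025.
t = (41.99 − 0.326)/0.429025 = 97.1 days (vs. the pure-advection estimate x/v = 97.9 d).

97.1 days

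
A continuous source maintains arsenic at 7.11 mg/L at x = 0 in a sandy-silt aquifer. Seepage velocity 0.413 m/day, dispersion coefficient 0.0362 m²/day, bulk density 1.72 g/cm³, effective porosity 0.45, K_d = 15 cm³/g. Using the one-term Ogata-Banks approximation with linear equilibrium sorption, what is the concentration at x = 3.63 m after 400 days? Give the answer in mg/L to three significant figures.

0.915 mg/L

Retardation factor R = 1 + ρ_b·K_d/n = 1 + 1.72 × 15/0.45 = 58.33.
Sorption retards both mechanisms: v_R = v/R = 0.007080 m/day, D_R = D/R = 0.0006206 m²/day.
v_R·t = 0.007080 × 400 = 2.832 m; 2√(D_R t) = 0.9965 m; argument = (3.63 − 2.832)/0.9965 = 0.8008.
C = C₀ × ½·erfc(0.8008) = 7.11 × 0.1287 = 0.915 mg/L.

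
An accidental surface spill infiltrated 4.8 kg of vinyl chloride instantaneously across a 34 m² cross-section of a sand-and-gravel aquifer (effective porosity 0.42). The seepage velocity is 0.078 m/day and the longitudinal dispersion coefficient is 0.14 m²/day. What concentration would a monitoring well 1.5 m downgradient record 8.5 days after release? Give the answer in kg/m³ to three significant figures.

0.0750 kg/m³

For an instantaneous plane source, C(x,t) = M/(n_e·A·√(4πDt)) · exp(−(x−vt)²/(4Dt)), with n_e·A the pore (flow) area.
Plume center vt = 0.078 × 8.5 = 0.663 m, so the well at 1.5 m is 0.837 m downgradient of the peak.
√(4πDt) = 3.867 m, giving peak height M/(n_e·A·√(4πDt)) = 4.8/(0.42 × 34 × 3.867) = 0.08692 kg/m³.
(x−vt)²/(4Dt) = (0.837)²/(4 × 0.14 × 8.5) = 0.1472; exp(−0.1472) = 0.8631.
C = 0.08692 × 0.8631 = 0.0750 kg/m³.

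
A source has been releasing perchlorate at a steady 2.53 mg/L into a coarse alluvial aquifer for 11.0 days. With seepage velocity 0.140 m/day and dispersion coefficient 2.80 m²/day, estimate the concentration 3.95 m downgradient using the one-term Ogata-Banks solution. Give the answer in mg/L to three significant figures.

For a continuous step input, C/C₀ ≈ ½·erfc((x−vt)/(2√(Dt))).
vt = 0.140 × 11.0 = 1.54 m and 2√(Dt) = 2√(2.80 × 11.0) = 11.10 m.
Argument (x−vt)/(2√(Dt)) = (3.95 − 1.54)/11.10 = 0.2171; ½·erfc(0.2171) = 0.3794.
C = 2.53 × 0.3794 = 0.960 mg/L.

0.960 mg/L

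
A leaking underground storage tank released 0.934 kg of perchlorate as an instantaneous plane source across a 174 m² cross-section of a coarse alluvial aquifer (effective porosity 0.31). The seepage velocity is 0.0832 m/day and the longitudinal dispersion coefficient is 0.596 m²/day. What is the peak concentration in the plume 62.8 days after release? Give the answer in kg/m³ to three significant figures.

The peak of an instantaneous 1D plume sits at x = vt; there the Gaussian factor is 1 and C_max = M/(n_e·A·√(4πDt)), where n_e·A is the pore area the mass is dissolved in.
√(4πDt) = √(4π × 0.596 × 62.8) = 21.69 m, so C_max = 0.934/(0.31 × 174 × 21.69) = 0.000798 kg/m³.

0.000798 kg/m³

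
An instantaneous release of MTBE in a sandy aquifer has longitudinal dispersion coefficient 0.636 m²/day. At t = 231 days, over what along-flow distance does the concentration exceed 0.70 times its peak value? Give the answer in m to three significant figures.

29.0 m

The plume is Gaussian with σ = √(2Dt) = √(2 × 0.636 × 231) = 17.14 m.
C/C_peak = exp(−Δx²/(2σ²)) = 0.70 ⇒ Δx = σ·√(−2 ln 0.70) = 17.14 × 0.8446 = 14.48 m.
Width = 2Δx = 29.0 m.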